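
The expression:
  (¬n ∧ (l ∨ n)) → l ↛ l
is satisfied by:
  {n: True, l: False}
  {l: False, n: False}
  {l: True, n: True}


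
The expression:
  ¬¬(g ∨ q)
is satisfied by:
  {q: True, g: True}
  {q: True, g: False}
  {g: True, q: False}


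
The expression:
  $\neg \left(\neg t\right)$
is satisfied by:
  {t: True}


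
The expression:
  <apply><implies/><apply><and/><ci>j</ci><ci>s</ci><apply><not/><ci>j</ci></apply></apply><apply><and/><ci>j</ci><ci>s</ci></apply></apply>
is always true.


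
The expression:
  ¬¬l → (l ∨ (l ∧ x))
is always true.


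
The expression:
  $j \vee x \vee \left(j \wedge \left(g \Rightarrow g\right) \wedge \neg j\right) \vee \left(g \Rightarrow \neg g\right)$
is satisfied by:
  {x: True, j: True, g: False}
  {x: True, j: False, g: False}
  {j: True, x: False, g: False}
  {x: False, j: False, g: False}
  {g: True, x: True, j: True}
  {g: True, x: True, j: False}
  {g: True, j: True, x: False}


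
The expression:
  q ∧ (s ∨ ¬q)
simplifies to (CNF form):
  q ∧ s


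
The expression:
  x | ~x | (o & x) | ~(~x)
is always true.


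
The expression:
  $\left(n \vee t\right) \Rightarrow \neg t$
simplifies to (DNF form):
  $\neg t$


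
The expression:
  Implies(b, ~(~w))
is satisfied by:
  {w: True, b: False}
  {b: False, w: False}
  {b: True, w: True}


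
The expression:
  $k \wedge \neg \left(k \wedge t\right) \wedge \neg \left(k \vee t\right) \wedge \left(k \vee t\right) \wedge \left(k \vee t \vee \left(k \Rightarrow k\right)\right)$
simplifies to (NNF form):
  $\text{False}$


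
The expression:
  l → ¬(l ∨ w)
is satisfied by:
  {l: False}


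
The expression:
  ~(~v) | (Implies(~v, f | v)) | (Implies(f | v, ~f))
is always true.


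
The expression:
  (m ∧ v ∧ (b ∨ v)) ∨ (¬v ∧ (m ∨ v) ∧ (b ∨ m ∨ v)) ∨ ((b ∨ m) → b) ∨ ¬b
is always true.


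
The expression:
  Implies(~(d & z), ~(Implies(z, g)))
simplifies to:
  z & (d | ~g)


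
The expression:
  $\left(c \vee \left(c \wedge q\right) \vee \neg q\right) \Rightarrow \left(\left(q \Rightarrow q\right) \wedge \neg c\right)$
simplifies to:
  $\neg c$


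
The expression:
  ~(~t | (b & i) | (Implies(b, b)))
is never true.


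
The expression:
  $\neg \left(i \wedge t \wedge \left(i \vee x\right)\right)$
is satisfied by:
  {t: False, i: False}
  {i: True, t: False}
  {t: True, i: False}


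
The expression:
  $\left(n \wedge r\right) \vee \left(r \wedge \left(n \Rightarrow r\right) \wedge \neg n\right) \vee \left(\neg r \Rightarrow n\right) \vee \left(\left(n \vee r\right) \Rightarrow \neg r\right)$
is always true.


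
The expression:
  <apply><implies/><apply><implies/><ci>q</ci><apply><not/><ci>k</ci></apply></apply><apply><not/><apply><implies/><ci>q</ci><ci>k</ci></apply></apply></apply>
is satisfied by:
  {q: True}


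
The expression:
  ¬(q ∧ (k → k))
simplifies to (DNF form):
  ¬q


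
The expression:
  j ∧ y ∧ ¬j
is never true.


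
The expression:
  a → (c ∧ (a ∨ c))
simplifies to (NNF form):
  c ∨ ¬a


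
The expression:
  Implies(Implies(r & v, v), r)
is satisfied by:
  {r: True}


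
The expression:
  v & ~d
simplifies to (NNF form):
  v & ~d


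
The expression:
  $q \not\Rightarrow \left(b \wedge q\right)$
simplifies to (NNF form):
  $q \wedge \neg b$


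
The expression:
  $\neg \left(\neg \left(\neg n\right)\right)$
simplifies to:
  $\neg n$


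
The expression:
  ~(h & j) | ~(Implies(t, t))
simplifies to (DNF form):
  ~h | ~j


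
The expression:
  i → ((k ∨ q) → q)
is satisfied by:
  {q: True, k: False, i: False}
  {k: False, i: False, q: False}
  {i: True, q: True, k: False}
  {i: True, k: False, q: False}
  {q: True, k: True, i: False}
  {k: True, q: False, i: False}
  {i: True, k: True, q: True}


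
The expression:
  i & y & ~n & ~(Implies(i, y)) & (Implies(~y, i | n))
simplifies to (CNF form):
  False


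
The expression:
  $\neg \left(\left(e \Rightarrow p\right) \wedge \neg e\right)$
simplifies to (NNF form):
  $e$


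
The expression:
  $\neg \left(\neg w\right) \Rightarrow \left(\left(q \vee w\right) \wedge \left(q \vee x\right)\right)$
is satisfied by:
  {x: True, q: True, w: False}
  {x: True, w: False, q: False}
  {q: True, w: False, x: False}
  {q: False, w: False, x: False}
  {x: True, q: True, w: True}
  {x: True, w: True, q: False}
  {q: True, w: True, x: False}


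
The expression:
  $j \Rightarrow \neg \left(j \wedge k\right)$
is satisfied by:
  {k: False, j: False}
  {j: True, k: False}
  {k: True, j: False}


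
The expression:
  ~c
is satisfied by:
  {c: False}


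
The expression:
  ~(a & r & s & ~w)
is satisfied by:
  {w: True, s: False, a: False, r: False}
  {r: False, s: False, w: False, a: False}
  {r: True, w: True, s: False, a: False}
  {r: True, s: False, w: False, a: False}
  {a: True, w: True, r: False, s: False}
  {a: True, r: False, s: False, w: False}
  {a: True, r: True, w: True, s: False}
  {a: True, r: True, s: False, w: False}
  {w: True, s: True, a: False, r: False}
  {s: True, a: False, w: False, r: False}
  {r: True, s: True, w: True, a: False}
  {r: True, s: True, a: False, w: False}
  {w: True, s: True, a: True, r: False}
  {s: True, a: True, r: False, w: False}
  {r: True, s: True, a: True, w: True}


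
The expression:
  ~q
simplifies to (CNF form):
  ~q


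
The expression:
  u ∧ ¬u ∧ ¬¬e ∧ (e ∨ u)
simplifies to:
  False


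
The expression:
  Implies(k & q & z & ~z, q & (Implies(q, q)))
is always true.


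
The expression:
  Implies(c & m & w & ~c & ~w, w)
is always true.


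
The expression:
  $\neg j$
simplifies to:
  $\neg j$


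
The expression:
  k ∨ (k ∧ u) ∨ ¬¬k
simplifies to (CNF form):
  k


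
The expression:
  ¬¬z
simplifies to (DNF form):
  z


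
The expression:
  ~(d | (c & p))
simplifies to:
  ~d & (~c | ~p)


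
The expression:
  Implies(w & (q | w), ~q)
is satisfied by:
  {w: False, q: False}
  {q: True, w: False}
  {w: True, q: False}


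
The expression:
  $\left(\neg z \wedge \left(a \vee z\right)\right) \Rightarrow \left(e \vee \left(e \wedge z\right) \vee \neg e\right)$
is always true.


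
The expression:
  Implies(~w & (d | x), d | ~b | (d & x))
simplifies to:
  d | w | ~b | ~x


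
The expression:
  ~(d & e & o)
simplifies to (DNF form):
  ~d | ~e | ~o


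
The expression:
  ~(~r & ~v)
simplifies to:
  r | v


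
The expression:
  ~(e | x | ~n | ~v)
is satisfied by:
  {n: True, v: True, e: False, x: False}


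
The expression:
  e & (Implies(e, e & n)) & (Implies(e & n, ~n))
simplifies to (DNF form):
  False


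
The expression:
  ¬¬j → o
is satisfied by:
  {o: True, j: False}
  {j: False, o: False}
  {j: True, o: True}


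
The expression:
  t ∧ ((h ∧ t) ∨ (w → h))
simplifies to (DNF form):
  (h ∧ t) ∨ (t ∧ ¬w)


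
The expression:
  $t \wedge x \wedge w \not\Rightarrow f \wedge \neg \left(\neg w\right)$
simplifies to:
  $t \wedge w \wedge x \wedge \neg f$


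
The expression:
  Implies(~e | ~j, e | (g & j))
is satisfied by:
  {e: True, j: True, g: True}
  {e: True, j: True, g: False}
  {e: True, g: True, j: False}
  {e: True, g: False, j: False}
  {j: True, g: True, e: False}


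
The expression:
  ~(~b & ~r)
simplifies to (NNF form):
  b | r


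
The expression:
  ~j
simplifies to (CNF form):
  ~j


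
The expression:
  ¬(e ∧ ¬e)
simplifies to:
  True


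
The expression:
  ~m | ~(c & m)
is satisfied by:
  {m: False, c: False}
  {c: True, m: False}
  {m: True, c: False}


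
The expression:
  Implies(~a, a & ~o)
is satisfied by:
  {a: True}


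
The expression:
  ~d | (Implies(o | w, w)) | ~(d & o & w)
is always true.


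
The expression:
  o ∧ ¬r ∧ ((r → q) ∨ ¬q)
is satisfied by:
  {o: True, r: False}


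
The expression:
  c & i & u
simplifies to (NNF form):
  c & i & u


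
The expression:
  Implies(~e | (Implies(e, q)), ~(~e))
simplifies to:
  e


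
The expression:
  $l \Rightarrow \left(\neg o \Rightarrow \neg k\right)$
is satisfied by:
  {o: True, l: False, k: False}
  {l: False, k: False, o: False}
  {o: True, k: True, l: False}
  {k: True, l: False, o: False}
  {o: True, l: True, k: False}
  {l: True, o: False, k: False}
  {o: True, k: True, l: True}


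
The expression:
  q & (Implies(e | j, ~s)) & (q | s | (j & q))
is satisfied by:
  {q: True, j: False, s: False, e: False}
  {e: True, q: True, j: False, s: False}
  {j: True, q: True, e: False, s: False}
  {e: True, j: True, q: True, s: False}
  {s: True, q: True, e: False, j: False}


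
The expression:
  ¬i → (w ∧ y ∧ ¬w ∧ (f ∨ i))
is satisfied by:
  {i: True}


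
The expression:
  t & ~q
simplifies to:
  t & ~q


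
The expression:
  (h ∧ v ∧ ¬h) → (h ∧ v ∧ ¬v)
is always true.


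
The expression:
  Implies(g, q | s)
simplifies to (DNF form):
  q | s | ~g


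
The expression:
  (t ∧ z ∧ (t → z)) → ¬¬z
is always true.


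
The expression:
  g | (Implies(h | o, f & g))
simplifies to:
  g | (~h & ~o)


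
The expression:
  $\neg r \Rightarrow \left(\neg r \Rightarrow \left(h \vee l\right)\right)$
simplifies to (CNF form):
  $h \vee l \vee r$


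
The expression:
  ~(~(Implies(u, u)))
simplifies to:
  True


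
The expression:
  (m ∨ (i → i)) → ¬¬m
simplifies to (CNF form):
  m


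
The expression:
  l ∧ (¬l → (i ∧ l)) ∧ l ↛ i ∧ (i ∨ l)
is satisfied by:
  {l: True, i: False}


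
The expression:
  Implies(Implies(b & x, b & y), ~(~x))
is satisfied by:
  {x: True}


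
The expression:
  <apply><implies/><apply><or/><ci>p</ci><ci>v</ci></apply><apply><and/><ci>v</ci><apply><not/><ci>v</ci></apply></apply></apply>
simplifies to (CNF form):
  <apply><and/><apply><not/><ci>p</ci></apply><apply><not/><ci>v</ci></apply></apply>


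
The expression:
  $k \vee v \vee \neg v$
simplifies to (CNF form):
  $\text{True}$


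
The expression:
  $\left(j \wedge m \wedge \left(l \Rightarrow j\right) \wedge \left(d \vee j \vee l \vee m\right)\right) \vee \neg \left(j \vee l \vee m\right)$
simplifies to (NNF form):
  $\left(j \vee \neg l\right) \wedge \left(j \vee \neg m\right) \wedge \left(m \vee \neg j\right)$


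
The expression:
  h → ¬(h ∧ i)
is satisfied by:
  {h: False, i: False}
  {i: True, h: False}
  {h: True, i: False}


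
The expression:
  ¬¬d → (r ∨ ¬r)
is always true.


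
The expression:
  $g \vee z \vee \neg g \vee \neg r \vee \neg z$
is always true.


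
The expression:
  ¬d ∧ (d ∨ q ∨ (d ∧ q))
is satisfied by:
  {q: True, d: False}


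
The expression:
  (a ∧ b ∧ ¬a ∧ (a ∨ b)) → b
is always true.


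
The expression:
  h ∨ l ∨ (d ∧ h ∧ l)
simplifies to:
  h ∨ l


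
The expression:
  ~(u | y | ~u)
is never true.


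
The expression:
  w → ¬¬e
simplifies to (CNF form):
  e ∨ ¬w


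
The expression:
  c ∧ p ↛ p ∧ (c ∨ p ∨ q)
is never true.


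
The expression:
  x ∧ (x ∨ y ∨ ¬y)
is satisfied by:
  {x: True}


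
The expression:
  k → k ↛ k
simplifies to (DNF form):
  ¬k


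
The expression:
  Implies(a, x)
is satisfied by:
  {x: True, a: False}
  {a: False, x: False}
  {a: True, x: True}


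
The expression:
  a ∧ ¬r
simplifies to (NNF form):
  a ∧ ¬r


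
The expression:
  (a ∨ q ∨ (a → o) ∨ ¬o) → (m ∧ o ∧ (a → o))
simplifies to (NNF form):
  m ∧ o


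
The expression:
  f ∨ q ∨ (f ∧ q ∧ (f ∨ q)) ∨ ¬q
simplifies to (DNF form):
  True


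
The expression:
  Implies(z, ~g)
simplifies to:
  ~g | ~z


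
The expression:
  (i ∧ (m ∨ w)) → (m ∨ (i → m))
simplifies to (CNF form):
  m ∨ ¬i ∨ ¬w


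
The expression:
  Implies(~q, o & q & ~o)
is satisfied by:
  {q: True}


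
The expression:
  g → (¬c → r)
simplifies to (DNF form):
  c ∨ r ∨ ¬g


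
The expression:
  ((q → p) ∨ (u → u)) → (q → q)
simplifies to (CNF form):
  True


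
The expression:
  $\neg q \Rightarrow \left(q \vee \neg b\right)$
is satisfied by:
  {q: True, b: False}
  {b: False, q: False}
  {b: True, q: True}


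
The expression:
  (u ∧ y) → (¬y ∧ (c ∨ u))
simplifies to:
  ¬u ∨ ¬y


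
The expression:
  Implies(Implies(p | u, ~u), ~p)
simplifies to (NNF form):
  u | ~p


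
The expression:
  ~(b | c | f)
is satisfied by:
  {b: False, f: False, c: False}


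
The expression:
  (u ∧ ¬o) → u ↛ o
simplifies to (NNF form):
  True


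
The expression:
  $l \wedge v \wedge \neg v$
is never true.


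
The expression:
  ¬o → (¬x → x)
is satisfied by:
  {x: True, o: True}
  {x: True, o: False}
  {o: True, x: False}


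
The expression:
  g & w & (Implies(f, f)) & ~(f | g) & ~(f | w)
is never true.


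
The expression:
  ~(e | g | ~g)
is never true.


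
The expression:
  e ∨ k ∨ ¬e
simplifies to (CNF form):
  True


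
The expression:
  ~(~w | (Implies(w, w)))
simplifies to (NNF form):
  False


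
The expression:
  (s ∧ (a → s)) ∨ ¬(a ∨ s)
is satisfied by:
  {s: True, a: False}
  {a: False, s: False}
  {a: True, s: True}


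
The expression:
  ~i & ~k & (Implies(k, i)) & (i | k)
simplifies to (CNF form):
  False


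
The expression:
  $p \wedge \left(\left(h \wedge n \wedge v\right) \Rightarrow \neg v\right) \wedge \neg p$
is never true.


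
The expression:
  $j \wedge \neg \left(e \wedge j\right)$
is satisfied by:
  {j: True, e: False}


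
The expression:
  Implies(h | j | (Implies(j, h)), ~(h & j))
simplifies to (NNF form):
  ~h | ~j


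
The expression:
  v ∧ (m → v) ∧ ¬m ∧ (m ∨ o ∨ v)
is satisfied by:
  {v: True, m: False}


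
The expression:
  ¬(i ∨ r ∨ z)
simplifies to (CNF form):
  ¬i ∧ ¬r ∧ ¬z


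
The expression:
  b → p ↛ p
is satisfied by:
  {b: False}


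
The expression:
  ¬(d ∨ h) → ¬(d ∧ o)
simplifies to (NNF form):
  True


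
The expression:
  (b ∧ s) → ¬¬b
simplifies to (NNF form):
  True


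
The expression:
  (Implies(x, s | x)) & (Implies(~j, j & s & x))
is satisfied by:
  {j: True}


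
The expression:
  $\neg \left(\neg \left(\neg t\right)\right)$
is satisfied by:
  {t: False}


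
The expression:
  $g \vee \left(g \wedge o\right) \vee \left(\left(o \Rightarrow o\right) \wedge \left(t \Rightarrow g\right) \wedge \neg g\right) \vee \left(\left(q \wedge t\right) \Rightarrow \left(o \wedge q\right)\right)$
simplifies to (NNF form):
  $g \vee o \vee \neg q \vee \neg t$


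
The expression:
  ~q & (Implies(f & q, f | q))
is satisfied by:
  {q: False}


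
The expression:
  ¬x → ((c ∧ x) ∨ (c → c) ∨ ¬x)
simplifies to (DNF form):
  True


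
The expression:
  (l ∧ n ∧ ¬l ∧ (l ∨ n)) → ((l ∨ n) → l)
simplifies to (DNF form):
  True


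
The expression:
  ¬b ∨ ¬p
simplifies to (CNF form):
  ¬b ∨ ¬p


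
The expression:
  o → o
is always true.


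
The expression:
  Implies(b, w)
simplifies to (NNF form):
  w | ~b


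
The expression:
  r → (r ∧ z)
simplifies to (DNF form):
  z ∨ ¬r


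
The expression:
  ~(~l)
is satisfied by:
  {l: True}


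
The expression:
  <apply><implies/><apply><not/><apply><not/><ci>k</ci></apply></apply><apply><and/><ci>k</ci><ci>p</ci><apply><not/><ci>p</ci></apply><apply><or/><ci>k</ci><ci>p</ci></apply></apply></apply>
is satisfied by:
  {k: False}


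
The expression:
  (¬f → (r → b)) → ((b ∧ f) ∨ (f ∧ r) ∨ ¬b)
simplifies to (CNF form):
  f ∨ ¬b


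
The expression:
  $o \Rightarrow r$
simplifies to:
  $r \vee \neg o$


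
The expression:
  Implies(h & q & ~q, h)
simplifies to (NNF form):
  True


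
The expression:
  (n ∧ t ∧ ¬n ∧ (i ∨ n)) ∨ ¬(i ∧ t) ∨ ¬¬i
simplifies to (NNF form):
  True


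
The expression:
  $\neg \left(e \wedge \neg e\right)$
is always true.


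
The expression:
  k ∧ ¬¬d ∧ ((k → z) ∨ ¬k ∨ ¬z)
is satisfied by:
  {d: True, k: True}


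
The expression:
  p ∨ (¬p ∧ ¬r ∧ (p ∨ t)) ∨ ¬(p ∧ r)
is always true.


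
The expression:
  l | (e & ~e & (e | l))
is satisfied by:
  {l: True}


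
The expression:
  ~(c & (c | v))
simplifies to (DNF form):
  ~c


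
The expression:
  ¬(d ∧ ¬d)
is always true.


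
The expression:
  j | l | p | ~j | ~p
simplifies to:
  True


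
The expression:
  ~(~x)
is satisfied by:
  {x: True}


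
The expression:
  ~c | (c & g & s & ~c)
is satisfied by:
  {c: False}


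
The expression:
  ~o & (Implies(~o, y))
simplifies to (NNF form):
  y & ~o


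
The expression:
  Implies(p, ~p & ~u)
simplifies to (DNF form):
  ~p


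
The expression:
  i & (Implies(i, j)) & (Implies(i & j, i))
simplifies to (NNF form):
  i & j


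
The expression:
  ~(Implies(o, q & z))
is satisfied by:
  {o: True, q: False, z: False}
  {z: True, o: True, q: False}
  {q: True, o: True, z: False}


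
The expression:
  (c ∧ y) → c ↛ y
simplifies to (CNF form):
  ¬c ∨ ¬y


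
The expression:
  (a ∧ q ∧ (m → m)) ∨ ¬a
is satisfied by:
  {q: True, a: False}
  {a: False, q: False}
  {a: True, q: True}


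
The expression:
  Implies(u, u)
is always true.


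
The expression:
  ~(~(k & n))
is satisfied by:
  {n: True, k: True}


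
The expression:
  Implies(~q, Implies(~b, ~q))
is always true.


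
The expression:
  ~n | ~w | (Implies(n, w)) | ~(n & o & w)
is always true.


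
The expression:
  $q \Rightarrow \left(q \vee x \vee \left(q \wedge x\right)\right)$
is always true.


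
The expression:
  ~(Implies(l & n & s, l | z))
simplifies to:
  False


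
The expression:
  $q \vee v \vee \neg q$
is always true.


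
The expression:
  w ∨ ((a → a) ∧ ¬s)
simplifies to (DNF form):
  w ∨ ¬s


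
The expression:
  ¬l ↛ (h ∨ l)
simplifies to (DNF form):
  ¬h ∧ ¬l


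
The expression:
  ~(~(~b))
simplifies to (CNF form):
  ~b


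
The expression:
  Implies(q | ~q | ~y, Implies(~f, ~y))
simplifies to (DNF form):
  f | ~y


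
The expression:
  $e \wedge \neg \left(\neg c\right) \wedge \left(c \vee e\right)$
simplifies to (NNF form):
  $c \wedge e$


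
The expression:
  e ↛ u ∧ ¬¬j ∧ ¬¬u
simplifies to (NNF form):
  False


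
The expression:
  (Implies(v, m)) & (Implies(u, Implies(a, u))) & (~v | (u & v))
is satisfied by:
  {m: True, u: True, v: False}
  {m: True, u: False, v: False}
  {u: True, m: False, v: False}
  {m: False, u: False, v: False}
  {m: True, v: True, u: True}


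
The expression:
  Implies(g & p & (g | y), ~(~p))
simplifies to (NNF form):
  True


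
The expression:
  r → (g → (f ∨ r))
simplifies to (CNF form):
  True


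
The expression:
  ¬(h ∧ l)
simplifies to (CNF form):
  ¬h ∨ ¬l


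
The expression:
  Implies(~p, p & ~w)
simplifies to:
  p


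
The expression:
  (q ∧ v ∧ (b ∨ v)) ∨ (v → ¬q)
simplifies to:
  True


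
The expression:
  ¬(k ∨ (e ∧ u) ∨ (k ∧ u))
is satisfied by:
  {u: False, k: False, e: False}
  {e: True, u: False, k: False}
  {u: True, e: False, k: False}


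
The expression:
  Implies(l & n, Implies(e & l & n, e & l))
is always true.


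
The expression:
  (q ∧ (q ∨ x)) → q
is always true.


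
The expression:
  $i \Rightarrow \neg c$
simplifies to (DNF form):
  $\neg c \vee \neg i$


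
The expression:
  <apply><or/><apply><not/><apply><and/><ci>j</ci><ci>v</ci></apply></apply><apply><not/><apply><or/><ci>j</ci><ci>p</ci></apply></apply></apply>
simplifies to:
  <apply><or/><apply><not/><ci>j</ci></apply><apply><not/><ci>v</ci></apply></apply>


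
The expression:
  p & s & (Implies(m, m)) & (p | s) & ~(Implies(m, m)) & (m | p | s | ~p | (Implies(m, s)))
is never true.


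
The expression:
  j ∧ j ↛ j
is never true.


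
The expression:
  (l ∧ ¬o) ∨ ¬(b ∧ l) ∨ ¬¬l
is always true.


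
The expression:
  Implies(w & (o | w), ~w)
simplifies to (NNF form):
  ~w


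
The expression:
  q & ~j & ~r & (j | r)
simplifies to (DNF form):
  False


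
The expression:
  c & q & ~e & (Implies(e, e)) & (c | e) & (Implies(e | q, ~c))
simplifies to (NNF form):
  False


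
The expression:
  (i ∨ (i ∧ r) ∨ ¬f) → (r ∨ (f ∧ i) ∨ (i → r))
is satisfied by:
  {r: True, f: True, i: False}
  {r: True, f: False, i: False}
  {f: True, r: False, i: False}
  {r: False, f: False, i: False}
  {r: True, i: True, f: True}
  {r: True, i: True, f: False}
  {i: True, f: True, r: False}


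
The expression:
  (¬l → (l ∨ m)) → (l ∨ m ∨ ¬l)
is always true.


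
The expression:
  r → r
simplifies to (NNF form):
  True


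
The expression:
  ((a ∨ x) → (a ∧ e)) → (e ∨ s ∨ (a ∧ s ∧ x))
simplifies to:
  a ∨ e ∨ s ∨ x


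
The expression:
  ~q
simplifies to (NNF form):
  ~q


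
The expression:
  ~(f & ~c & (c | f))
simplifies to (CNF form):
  c | ~f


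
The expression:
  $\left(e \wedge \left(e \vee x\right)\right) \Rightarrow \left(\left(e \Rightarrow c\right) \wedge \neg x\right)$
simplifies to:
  $\left(c \wedge \neg x\right) \vee \neg e$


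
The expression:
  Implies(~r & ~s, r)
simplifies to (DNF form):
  r | s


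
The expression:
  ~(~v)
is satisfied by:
  {v: True}


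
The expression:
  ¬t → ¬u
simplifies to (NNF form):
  t ∨ ¬u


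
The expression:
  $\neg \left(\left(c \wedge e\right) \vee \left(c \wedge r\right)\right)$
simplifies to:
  $\left(\neg e \wedge \neg r\right) \vee \neg c$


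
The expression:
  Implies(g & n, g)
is always true.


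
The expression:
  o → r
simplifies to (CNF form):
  r ∨ ¬o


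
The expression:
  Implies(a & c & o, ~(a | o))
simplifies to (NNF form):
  ~a | ~c | ~o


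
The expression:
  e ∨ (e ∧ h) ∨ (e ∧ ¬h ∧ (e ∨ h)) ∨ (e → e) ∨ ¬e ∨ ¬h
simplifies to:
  True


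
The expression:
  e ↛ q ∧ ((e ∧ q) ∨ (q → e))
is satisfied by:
  {e: True, q: False}


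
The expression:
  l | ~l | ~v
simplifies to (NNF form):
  True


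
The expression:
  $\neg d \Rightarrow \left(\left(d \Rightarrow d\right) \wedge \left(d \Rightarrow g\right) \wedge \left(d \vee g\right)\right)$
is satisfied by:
  {d: True, g: True}
  {d: True, g: False}
  {g: True, d: False}


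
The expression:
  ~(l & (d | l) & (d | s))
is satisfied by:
  {d: False, l: False, s: False}
  {s: True, d: False, l: False}
  {d: True, s: False, l: False}
  {s: True, d: True, l: False}
  {l: True, s: False, d: False}


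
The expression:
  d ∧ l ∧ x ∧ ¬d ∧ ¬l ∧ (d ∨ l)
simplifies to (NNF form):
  False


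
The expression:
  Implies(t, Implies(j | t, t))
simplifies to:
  True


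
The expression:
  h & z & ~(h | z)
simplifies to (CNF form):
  False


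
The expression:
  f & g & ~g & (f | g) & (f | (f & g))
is never true.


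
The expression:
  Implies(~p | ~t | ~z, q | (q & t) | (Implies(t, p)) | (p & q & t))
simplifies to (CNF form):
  p | q | ~t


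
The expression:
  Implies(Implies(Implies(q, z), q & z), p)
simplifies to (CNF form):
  p | ~q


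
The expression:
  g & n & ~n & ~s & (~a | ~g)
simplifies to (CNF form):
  False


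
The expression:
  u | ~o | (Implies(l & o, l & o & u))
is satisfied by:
  {u: True, l: False, o: False}
  {l: False, o: False, u: False}
  {o: True, u: True, l: False}
  {o: True, l: False, u: False}
  {u: True, l: True, o: False}
  {l: True, u: False, o: False}
  {o: True, l: True, u: True}


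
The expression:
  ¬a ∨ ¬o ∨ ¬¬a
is always true.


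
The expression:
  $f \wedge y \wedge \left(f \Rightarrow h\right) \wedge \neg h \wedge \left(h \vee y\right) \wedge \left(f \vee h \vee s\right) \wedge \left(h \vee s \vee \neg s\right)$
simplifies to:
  $\text{False}$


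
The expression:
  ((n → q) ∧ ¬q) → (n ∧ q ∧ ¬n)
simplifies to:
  n ∨ q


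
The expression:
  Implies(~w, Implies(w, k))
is always true.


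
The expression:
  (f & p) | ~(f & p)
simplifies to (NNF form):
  True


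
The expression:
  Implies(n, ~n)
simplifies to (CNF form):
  ~n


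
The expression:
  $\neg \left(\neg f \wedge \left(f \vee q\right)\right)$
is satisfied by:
  {f: True, q: False}
  {q: False, f: False}
  {q: True, f: True}


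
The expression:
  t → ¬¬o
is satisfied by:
  {o: True, t: False}
  {t: False, o: False}
  {t: True, o: True}


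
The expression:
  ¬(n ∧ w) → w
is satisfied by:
  {w: True}


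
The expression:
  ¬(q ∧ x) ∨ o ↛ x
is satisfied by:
  {q: False, x: False}
  {x: True, q: False}
  {q: True, x: False}


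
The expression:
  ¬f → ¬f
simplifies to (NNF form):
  True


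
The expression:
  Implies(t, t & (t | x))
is always true.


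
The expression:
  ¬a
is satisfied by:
  {a: False}


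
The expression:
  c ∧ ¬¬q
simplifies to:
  c ∧ q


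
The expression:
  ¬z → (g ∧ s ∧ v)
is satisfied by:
  {z: True, s: True, g: True, v: True}
  {z: True, s: True, g: True, v: False}
  {z: True, s: True, v: True, g: False}
  {z: True, s: True, v: False, g: False}
  {z: True, g: True, v: True, s: False}
  {z: True, g: True, v: False, s: False}
  {z: True, g: False, v: True, s: False}
  {z: True, g: False, v: False, s: False}
  {s: True, g: True, v: True, z: False}


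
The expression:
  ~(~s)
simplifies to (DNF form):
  s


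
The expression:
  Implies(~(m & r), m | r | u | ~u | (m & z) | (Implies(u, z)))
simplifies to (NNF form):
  True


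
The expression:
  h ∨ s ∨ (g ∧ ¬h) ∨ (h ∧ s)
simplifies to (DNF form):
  g ∨ h ∨ s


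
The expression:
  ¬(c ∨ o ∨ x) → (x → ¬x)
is always true.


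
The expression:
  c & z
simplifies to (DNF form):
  c & z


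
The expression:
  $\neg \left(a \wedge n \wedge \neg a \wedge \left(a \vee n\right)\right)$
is always true.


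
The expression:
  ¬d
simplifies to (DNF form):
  ¬d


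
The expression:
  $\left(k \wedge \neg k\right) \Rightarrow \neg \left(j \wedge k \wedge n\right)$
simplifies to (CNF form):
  $\text{True}$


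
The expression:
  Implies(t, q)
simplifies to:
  q | ~t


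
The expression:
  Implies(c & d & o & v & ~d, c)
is always true.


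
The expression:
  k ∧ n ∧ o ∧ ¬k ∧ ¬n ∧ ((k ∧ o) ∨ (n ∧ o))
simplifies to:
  False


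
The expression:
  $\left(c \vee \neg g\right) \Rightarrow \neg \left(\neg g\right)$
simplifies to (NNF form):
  $g$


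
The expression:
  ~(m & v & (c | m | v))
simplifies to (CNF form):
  ~m | ~v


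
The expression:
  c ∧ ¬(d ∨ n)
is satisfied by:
  {c: True, n: False, d: False}


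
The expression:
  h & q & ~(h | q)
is never true.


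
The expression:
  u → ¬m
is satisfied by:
  {u: False, m: False}
  {m: True, u: False}
  {u: True, m: False}


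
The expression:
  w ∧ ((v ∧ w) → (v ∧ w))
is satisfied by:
  {w: True}


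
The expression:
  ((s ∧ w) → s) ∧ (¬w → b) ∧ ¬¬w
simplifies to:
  w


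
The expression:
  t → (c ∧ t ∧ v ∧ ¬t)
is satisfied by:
  {t: False}


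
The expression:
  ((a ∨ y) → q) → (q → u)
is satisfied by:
  {u: True, q: False}
  {q: False, u: False}
  {q: True, u: True}


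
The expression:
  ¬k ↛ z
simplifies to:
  ¬k ∧ ¬z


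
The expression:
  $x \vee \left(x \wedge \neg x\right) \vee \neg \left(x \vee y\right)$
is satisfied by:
  {x: True, y: False}
  {y: False, x: False}
  {y: True, x: True}


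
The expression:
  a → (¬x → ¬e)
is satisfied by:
  {x: True, e: False, a: False}
  {e: False, a: False, x: False}
  {x: True, a: True, e: False}
  {a: True, e: False, x: False}
  {x: True, e: True, a: False}
  {e: True, x: False, a: False}
  {x: True, a: True, e: True}


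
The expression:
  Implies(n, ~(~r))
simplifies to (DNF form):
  r | ~n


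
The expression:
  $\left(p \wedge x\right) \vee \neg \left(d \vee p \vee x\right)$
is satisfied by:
  {p: True, x: True, d: False}
  {d: True, p: True, x: True}
  {d: False, x: False, p: False}


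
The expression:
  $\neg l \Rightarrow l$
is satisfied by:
  {l: True}


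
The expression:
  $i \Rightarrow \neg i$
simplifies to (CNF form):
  $\neg i$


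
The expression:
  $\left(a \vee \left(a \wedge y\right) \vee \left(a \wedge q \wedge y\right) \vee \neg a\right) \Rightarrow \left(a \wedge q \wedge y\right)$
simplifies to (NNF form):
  $a \wedge q \wedge y$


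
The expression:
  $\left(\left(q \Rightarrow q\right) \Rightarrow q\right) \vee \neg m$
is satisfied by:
  {q: True, m: False}
  {m: False, q: False}
  {m: True, q: True}


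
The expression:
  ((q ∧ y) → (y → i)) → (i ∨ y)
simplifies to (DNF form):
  i ∨ y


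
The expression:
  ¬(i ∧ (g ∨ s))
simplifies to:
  (¬g ∧ ¬s) ∨ ¬i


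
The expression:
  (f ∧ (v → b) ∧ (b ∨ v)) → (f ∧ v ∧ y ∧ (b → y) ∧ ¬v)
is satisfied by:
  {b: False, f: False}
  {f: True, b: False}
  {b: True, f: False}


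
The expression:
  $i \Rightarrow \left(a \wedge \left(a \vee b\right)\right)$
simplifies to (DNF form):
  $a \vee \neg i$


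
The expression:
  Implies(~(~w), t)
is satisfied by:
  {t: True, w: False}
  {w: False, t: False}
  {w: True, t: True}


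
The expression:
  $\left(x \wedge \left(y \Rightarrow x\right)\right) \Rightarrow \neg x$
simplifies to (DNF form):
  $\neg x$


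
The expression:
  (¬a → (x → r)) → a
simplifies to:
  a ∨ (x ∧ ¬r)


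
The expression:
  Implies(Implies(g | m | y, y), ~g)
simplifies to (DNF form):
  ~g | ~y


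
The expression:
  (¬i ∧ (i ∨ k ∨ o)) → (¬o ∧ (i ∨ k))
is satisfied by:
  {i: True, o: False}
  {o: False, i: False}
  {o: True, i: True}


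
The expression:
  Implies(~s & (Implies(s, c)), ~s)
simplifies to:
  True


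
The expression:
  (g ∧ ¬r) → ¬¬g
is always true.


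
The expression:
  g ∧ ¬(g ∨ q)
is never true.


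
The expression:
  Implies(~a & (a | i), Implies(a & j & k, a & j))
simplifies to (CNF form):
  True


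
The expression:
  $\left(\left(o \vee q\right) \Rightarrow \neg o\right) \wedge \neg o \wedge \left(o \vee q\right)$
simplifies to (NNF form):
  $q \wedge \neg o$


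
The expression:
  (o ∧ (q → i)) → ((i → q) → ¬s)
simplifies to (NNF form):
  (i ∧ ¬q) ∨ (q ∧ ¬i) ∨ ¬o ∨ ¬s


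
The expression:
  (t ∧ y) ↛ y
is never true.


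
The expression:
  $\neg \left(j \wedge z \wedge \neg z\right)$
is always true.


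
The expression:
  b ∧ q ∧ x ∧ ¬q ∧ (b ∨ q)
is never true.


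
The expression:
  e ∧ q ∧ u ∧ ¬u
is never true.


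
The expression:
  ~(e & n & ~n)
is always true.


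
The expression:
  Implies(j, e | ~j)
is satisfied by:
  {e: True, j: False}
  {j: False, e: False}
  {j: True, e: True}


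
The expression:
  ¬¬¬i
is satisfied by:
  {i: False}


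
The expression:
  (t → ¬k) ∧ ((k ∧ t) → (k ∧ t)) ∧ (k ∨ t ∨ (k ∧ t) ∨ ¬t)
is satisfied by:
  {k: False, t: False}
  {t: True, k: False}
  {k: True, t: False}


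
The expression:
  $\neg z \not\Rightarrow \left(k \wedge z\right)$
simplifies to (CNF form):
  $\neg z$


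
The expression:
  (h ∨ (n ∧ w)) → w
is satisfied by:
  {w: True, h: False}
  {h: False, w: False}
  {h: True, w: True}


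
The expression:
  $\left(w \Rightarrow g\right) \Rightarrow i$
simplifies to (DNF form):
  $i \vee \left(w \wedge \neg g\right)$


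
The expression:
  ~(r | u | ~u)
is never true.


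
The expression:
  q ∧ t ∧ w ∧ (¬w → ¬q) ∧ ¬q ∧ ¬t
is never true.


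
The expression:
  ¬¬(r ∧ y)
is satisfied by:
  {r: True, y: True}


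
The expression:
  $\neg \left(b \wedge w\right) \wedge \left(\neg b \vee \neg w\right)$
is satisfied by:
  {w: False, b: False}
  {b: True, w: False}
  {w: True, b: False}


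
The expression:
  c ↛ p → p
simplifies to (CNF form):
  p ∨ ¬c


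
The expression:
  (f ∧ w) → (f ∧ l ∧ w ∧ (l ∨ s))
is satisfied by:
  {l: True, w: False, f: False}
  {w: False, f: False, l: False}
  {f: True, l: True, w: False}
  {f: True, w: False, l: False}
  {l: True, w: True, f: False}
  {w: True, l: False, f: False}
  {f: True, w: True, l: True}


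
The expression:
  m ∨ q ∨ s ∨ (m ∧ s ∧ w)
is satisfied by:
  {q: True, m: True, s: True}
  {q: True, m: True, s: False}
  {q: True, s: True, m: False}
  {q: True, s: False, m: False}
  {m: True, s: True, q: False}
  {m: True, s: False, q: False}
  {s: True, m: False, q: False}


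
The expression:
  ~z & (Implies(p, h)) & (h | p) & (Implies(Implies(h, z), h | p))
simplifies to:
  h & ~z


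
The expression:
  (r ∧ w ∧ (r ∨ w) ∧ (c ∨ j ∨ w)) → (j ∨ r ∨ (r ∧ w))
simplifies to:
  True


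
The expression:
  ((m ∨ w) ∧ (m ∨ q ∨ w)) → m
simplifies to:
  m ∨ ¬w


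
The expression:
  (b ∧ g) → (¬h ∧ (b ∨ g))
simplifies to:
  ¬b ∨ ¬g ∨ ¬h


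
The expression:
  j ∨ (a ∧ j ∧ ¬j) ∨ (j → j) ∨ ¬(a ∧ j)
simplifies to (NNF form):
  True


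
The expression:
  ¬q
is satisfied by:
  {q: False}


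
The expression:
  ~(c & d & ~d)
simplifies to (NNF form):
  True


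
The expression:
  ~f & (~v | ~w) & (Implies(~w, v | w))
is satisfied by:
  {v: True, f: False, w: False}
  {w: True, f: False, v: False}


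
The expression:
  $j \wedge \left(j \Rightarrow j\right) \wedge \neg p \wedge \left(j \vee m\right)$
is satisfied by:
  {j: True, p: False}


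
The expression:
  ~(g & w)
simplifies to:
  ~g | ~w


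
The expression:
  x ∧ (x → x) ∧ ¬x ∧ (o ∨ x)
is never true.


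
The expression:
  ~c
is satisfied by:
  {c: False}


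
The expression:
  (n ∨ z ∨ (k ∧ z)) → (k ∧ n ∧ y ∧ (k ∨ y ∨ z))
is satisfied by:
  {y: True, k: True, z: False, n: False}
  {y: True, k: False, z: False, n: False}
  {k: True, y: False, z: False, n: False}
  {y: False, k: False, z: False, n: False}
  {y: True, n: True, k: True, z: False}
  {y: True, n: True, z: True, k: True}


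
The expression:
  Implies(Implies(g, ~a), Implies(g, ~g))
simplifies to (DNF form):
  a | ~g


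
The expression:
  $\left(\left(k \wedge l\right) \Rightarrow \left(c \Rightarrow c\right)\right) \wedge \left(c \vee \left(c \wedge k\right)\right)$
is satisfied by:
  {c: True}


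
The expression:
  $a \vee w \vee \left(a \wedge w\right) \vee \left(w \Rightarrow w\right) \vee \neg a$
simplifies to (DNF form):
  $\text{True}$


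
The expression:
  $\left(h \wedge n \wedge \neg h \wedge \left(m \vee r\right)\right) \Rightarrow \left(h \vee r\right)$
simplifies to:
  $\text{True}$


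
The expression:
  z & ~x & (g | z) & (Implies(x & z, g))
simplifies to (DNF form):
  z & ~x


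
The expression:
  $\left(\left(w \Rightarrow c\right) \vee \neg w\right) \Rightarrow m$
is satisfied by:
  {m: True, w: True, c: False}
  {m: True, c: False, w: False}
  {m: True, w: True, c: True}
  {m: True, c: True, w: False}
  {w: True, c: False, m: False}


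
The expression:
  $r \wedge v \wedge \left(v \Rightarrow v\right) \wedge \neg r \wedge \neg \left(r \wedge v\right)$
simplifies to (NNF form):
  $\text{False}$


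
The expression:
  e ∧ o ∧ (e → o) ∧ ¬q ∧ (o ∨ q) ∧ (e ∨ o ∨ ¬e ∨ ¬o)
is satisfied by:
  {e: True, o: True, q: False}


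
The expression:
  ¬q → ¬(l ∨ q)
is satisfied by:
  {q: True, l: False}
  {l: False, q: False}
  {l: True, q: True}


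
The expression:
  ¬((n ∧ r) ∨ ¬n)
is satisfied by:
  {n: True, r: False}


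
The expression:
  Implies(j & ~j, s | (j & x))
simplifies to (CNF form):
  True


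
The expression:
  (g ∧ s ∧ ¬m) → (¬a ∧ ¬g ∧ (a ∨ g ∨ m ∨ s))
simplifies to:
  m ∨ ¬g ∨ ¬s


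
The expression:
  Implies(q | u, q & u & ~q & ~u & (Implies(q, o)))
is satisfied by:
  {q: False, u: False}


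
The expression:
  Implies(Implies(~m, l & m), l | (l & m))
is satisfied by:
  {l: True, m: False}
  {m: False, l: False}
  {m: True, l: True}


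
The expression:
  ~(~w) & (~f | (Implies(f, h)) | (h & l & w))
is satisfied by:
  {h: True, w: True, f: False}
  {w: True, f: False, h: False}
  {f: True, h: True, w: True}


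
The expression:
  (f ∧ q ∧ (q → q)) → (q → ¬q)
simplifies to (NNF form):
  ¬f ∨ ¬q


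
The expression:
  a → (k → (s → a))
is always true.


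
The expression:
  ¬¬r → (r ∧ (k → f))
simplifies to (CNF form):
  f ∨ ¬k ∨ ¬r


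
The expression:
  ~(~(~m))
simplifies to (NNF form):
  ~m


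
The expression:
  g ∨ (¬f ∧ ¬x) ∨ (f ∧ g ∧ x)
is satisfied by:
  {g: True, f: False, x: False}
  {x: True, g: True, f: False}
  {g: True, f: True, x: False}
  {x: True, g: True, f: True}
  {x: False, f: False, g: False}


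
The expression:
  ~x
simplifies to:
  ~x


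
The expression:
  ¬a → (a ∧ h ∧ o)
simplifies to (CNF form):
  a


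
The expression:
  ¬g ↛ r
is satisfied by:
  {r: True, g: False}
  {g: False, r: False}
  {g: True, r: True}


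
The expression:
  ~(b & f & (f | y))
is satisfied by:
  {b: False, f: False}
  {f: True, b: False}
  {b: True, f: False}


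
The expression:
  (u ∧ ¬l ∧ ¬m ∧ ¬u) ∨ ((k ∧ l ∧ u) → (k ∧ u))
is always true.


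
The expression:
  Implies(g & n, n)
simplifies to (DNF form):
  True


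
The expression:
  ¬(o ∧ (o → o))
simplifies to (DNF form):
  ¬o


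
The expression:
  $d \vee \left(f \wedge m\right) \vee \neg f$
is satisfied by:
  {d: True, m: True, f: False}
  {d: True, m: False, f: False}
  {m: True, d: False, f: False}
  {d: False, m: False, f: False}
  {f: True, d: True, m: True}
  {f: True, d: True, m: False}
  {f: True, m: True, d: False}


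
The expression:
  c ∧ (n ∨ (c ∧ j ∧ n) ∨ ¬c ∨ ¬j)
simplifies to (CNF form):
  c ∧ (n ∨ ¬j)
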